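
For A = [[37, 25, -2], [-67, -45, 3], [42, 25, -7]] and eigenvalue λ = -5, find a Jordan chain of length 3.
We seek v_1 ∈ ker((A + 5I)^3) \ ker((A + 5I)^2), then set v_{i+1} = (A + 5I) v_i.

One such chain is v_1 = [[0, 0, 1]]^T, v_2 = [[-2, 3, -2]]^T, v_3 = [[-5, 8, -5]]^T. Check: (A + 5I) v_3 = [[0, 0, 0]]^T = 0.

v_1 = [[0, 0, 1]]^T, v_2 = [[-2, 3, -2]]^T, v_3 = [[-5, 8, -5]]^T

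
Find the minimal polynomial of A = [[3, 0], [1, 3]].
m_A(x) = (x - 3)^2

The characteristic polynomial factors as (x - 3)^2. The minimal polynomial is ∏(x - λ)^{k_λ} where k_λ is the size of the largest Jordan block at λ.

For λ = 3: rank(A - 3I) = 1, and the largest Jordan block has size 2 (the smallest k with rank((A - 3I)^k) = rank((A - 3I)^(k+1))).

So m_A(x) = (x - 3)^2.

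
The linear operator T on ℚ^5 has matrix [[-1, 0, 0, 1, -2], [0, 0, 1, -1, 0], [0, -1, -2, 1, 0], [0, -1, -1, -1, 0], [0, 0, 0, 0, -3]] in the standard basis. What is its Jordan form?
The characteristic polynomial is det(xI - A) = (x + 1)^4(x + 3), so the eigenvalues are -3 (algebraic multiplicity 1), -1 (algebraic multiplicity 4).

For λ = -3: algebraic multiplicity 1 gives one 1×1 block.

For λ = -1: rank(A + I) = 3, rank((A + I)^2) = 2, rank((A + I)^3) = 1. The eigenspace has dimension 5 - 3 = 2, so there are 2 Jordan blocks; the rank sequence gives block sizes [3, 1].

Assembling the blocks gives the Jordan form J above.

J = [[-3, 0, 0, 0, 0], [0, -1, 1, 0, 0], [0, 0, -1, 1, 0], [0, 0, 0, -1, 0], [0, 0, 0, 0, -1]]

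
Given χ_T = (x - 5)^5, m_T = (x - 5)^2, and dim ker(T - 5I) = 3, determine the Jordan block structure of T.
Jordan blocks: (5, 2), (5, 2), (5, 1)

λ = 5: algebraic multiplicity 5 (exponent in χ_T), largest block size 2 (exponent in m_T), 3 blocks (geometric multiplicity). These force block sizes [2, 2, 1].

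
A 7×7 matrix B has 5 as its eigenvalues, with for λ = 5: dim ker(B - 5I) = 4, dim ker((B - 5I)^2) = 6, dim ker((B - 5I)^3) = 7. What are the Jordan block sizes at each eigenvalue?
Jordan blocks: (5, 3), (5, 2), (5, 1), (5, 1)

λ = 5: successive nullity increments [4, 2, 1] count blocks of size ≥ k; block sizes are [3, 2, 1, 1].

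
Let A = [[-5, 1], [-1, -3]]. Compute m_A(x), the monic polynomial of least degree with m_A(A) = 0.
The characteristic polynomial factors as (x + 4)^2. The minimal polynomial is ∏(x - λ)^{k_λ} where k_λ is the size of the largest Jordan block at λ.

For λ = -4: rank(A + 4I) = 1, and the largest Jordan block has size 2 (the smallest k with rank((A + 4I)^k) = rank((A + 4I)^(k+1))).

So m_A(x) = (x + 4)^2.

m_A(x) = (x + 4)^2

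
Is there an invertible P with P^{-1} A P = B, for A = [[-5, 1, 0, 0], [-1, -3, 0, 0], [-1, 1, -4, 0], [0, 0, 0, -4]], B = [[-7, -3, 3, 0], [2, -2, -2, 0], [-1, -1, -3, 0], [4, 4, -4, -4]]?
Two matrices over a field are similar if and only if they have the same invariant factors.

Both A and B have characteristic polynomial (x + 4)^4 and minimal polynomial (x + 4)^2. Computing further, both have invariant factors x + 4, x + 4, (x + 4)^2. Hence A and B are similar.

Yes.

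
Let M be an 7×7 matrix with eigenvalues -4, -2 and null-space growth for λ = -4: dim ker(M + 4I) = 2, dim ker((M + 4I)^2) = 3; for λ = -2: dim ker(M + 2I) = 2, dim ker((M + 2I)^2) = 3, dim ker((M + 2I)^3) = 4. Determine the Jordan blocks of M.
Jordan blocks: (-4, 2), (-4, 1), (-2, 3), (-2, 1)

λ = -4: successive nullity increments [2, 1] count blocks of size ≥ k; block sizes are [2, 1].
λ = -2: successive nullity increments [2, 1, 1] count blocks of size ≥ k; block sizes are [3, 1].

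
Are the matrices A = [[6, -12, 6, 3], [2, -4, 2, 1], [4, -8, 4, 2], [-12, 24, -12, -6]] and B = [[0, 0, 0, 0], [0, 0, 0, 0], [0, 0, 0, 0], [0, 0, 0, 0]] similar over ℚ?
No.

Both have characteristic polynomial x^4, but the minimal polynomial of A is x^2 while the minimal polynomial of B is x. The minimal polynomial is a similarity invariant, so A and B are not similar.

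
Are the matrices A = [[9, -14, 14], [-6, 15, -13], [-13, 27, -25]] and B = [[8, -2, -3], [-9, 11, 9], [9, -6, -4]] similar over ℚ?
No.

trace(A) = -1 but trace(B) = 15. The trace is a similarity invariant, so A and B are not similar.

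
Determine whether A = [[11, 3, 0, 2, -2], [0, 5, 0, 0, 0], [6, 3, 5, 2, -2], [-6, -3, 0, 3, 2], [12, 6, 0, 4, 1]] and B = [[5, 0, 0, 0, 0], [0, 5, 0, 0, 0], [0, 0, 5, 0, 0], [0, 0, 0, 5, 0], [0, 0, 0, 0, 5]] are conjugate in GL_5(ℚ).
Both have characteristic polynomial (x - 5)^5, but the minimal polynomial of A is (x - 5)^2 while the minimal polynomial of B is x - 5. The minimal polynomial is a similarity invariant, so A and B are not similar.

No.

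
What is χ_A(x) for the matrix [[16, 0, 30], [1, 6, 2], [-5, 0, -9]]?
xI - A = [[x - 16, 0, -30], [-1, x - 6, -2], [5, 0, x + 9]].

Expanding det(xI - A) along the first row:
det(xI - A) = + (x - 16)·det([[x - 6, -2], [0, x + 9]]) - (0)·det([[-1, -2], [5, x + 9]]) + (-30)·det([[-1, x - 6], [5, 0]]).

Evaluating gives χ_A(x) = x^3 - 13x^2 + 48x - 36 = (x - 6)^2(x - 1).

χ_A(x) = (x - 6)^2(x - 1)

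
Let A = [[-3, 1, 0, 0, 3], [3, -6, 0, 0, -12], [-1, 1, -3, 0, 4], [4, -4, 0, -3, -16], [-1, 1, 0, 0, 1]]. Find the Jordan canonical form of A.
J = [[-3, 1, 0, 0, 0], [0, -3, 0, 0, 0], [0, 0, -3, 0, 0], [0, 0, 0, -3, 0], [0, 0, 0, 0, -2]]

The characteristic polynomial is det(xI - A) = (x + 2)(x + 3)^4, so the eigenvalues are -3 (algebraic multiplicity 4), -2 (algebraic multiplicity 1).

For λ = -3: rank(A + 3I) = 2, rank((A + 3I)^2) = 1. The eigenspace has dimension 5 - 2 = 3, so there are 3 Jordan blocks; the rank sequence gives block sizes [2, 1, 1].

For λ = -2: algebraic multiplicity 1 gives one 1×1 block.

Assembling the blocks gives the Jordan form J above.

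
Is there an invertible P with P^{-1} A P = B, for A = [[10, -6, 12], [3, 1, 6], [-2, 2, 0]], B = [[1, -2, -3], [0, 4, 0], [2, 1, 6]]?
Both have characteristic polynomial (x - 4)^2(x - 3), but the minimal polynomial of A is (x - 4)(x - 3) while the minimal polynomial of B is (x - 4)^2(x - 3). The minimal polynomial is a similarity invariant, so A and B are not similar.

No.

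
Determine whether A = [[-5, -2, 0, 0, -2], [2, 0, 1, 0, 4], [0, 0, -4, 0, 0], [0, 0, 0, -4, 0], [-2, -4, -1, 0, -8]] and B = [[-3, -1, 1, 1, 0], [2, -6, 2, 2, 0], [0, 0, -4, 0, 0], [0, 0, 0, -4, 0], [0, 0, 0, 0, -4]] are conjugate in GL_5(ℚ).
No.

Both have characteristic polynomial (x + 4)^4(x + 5), but the minimal polynomial of A is (x + 4)^2(x + 5) while the minimal polynomial of B is (x + 4)(x + 5). The minimal polynomial is a similarity invariant, so A and B are not similar.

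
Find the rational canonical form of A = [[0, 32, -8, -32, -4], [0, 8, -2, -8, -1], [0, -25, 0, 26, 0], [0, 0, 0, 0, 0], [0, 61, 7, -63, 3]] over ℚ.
The invariant factors of A (the non-unit diagonal entries of the Smith normal form of xI - A over ℚ[x]) are x, x(x - 5)^2(x - 1), each dividing the next. The characteristic polynomial is their product, x^2(x - 5)^2(x - 1).

The rational canonical form is the block-diagonal matrix of companion matrices C(f_i):
R = [[0, 0, 0, 0, 0], [0, 0, 0, 0, 0], [0, 1, 0, 0, 25], [0, 0, 1, 0, -35], [0, 0, 0, 1, 11]].

R = [[0, 0, 0, 0, 0], [0, 0, 0, 0, 0], [0, 1, 0, 0, 25], [0, 0, 1, 0, -35], [0, 0, 0, 1, 11]]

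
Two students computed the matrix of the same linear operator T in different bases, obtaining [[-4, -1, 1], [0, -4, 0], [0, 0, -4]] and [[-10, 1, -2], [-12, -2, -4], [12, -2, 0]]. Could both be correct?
Yes.

Two matrices over a field are similar if and only if they have the same invariant factors.

Both A and B have characteristic polynomial (x + 4)^3 and minimal polynomial (x + 4)^2. Computing further, both have invariant factors x + 4, (x + 4)^2. Hence A and B are similar.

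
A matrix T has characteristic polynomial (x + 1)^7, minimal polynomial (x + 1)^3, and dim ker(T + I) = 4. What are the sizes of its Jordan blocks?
λ = -1: algebraic multiplicity 7 (exponent in χ_T), largest block size 3 (exponent in m_T), 4 blocks (geometric multiplicity). These force block sizes [3, 2, 1, 1].

Jordan blocks: (-1, 3), (-1, 2), (-1, 1), (-1, 1)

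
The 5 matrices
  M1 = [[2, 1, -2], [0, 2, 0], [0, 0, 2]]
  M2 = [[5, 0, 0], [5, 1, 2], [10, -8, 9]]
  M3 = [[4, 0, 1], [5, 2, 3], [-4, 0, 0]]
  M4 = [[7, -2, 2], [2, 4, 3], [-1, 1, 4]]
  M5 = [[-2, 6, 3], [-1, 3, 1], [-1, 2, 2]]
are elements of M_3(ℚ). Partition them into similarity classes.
Characteristic polynomials: χ_{M1} = (x - 2)^3, χ_{M2} = (x - 5)^3, χ_{M3} = (x - 2)^3, χ_{M4} = (x - 5)^3, χ_{M5} = (x - 1)^3.

{M1}: invariant factors x - 2, (x - 2)^2.

{M2}: invariant factors x - 5, (x - 5)^2.

{M3}: invariant factors (x - 2)^3.

{M4}: invariant factors (x - 5)^3.

{M5}: invariant factors x - 1, (x - 1)^2.

Matrices are similar if and only if their invariant-factor lists agree; the partition into similarity classes is {M1}, {M2}, {M3}, {M4}, {M5}.

5 classes: {M1}, {M2}, {M3}, {M4}, {M5}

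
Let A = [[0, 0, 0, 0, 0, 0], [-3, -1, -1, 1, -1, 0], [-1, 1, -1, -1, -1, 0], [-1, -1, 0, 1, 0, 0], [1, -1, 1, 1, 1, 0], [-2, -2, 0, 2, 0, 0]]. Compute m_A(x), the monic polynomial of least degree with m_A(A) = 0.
m_A(x) = x^3

The characteristic polynomial factors as x^6. The minimal polynomial is ∏(x - λ)^{k_λ} where k_λ is the size of the largest Jordan block at λ.

For λ = 0: rank(A) = 2, and the largest Jordan block has size 3 (the smallest k with rank(A^k) = rank(A^(k+1))).

So m_A(x) = x^3.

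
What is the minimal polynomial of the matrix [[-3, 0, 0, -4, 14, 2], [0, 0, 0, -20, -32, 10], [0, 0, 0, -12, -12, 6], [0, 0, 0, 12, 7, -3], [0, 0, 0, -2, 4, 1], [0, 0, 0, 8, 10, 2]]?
m_A(x) = x(x - 6)^3(x + 3)

The characteristic polynomial factors as x^2(x - 6)^3(x + 3). The minimal polynomial is ∏(x - λ)^{k_λ} where k_λ is the size of the largest Jordan block at λ.

For λ = -3: rank(A + 3I) = 5, and the largest Jordan block has size 1 (the smallest k with rank((A + 3I)^k) = rank((A + 3I)^(k+1))).
For λ = 0: rank(A) = 4, and the largest Jordan block has size 1 (the smallest k with rank(A^k) = rank(A^(k+1))).
For λ = 6: rank(A - 6I) = 5, and the largest Jordan block has size 3 (the smallest k with rank((A - 6I)^k) = rank((A - 6I)^(k+1))).

So m_A(x) = x(x - 6)^3(x + 3).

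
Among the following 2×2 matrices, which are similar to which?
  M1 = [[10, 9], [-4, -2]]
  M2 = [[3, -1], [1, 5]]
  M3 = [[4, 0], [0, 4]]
2 classes: {M1, M2}, {M3}

Characteristic polynomials: χ_{M1} = (x - 4)^2, χ_{M2} = (x - 4)^2, χ_{M3} = (x - 4)^2.

{M1, M2}: invariant factors (x - 4)^2.

{M3}: invariant factors x - 4, x - 4.

Matrices are similar if and only if their invariant-factor lists agree; the partition into similarity classes is {M1, M2}, {M3}.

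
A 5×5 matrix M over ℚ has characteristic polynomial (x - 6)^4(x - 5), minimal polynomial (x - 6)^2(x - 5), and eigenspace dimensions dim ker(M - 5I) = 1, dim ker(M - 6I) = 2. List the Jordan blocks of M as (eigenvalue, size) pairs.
Jordan blocks: (5, 1), (6, 2), (6, 2)

λ = 5: algebraic multiplicity 1 (exponent in χ_M), largest block size 1 (exponent in m_M), 1 block (geometric multiplicity). This forces block sizes [1].
λ = 6: algebraic multiplicity 4 (exponent in χ_M), largest block size 2 (exponent in m_M), 2 blocks (geometric multiplicity). These force block sizes [2, 2].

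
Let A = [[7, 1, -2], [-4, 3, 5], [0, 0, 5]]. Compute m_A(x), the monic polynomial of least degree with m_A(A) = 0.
The characteristic polynomial factors as (x - 5)^3. The minimal polynomial is ∏(x - λ)^{k_λ} where k_λ is the size of the largest Jordan block at λ.

For λ = 5: rank(A - 5I) = 2, and the largest Jordan block has size 3 (the smallest k with rank((A - 5I)^k) = rank((A - 5I)^(k+1))).

So m_A(x) = (x - 5)^3.

m_A(x) = (x - 5)^3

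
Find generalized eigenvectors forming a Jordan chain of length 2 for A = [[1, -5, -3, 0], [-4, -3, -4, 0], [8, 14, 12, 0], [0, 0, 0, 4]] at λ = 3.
We seek v_1 ∈ ker((A - 3I)^2) \ ker(A - 3I), then set v_{i+1} = (A - 3I) v_i.

One such chain is v_1 = [[1, 1, -2, 0]]^T, v_2 = [[-1, -2, 4, 0]]^T. Check: (A - 3I) v_2 = [[0, 0, 0, 0]]^T = 0.

v_1 = [[1, 1, -2, 0]]^T, v_2 = [[-1, -2, 4, 0]]^T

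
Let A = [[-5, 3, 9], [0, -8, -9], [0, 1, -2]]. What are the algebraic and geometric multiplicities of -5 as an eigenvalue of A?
algebraic multiplicity 3, geometric multiplicity 2

The characteristic polynomial is (x + 5)^3, so the factor x + 5 appears with exponent 3: the algebraic multiplicity is 3.

rank(A + 5I) = 1, so the eigenspace has dimension 3 - 1 = 2: the geometric multiplicity is 2.

Since 2 < 3, A is not diagonalizable.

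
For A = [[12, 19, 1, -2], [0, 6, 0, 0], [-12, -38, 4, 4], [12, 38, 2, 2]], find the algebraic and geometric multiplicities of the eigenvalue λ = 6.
algebraic multiplicity 4, geometric multiplicity 3

The characteristic polynomial is (x - 6)^4, so the factor x - 6 appears with exponent 4: the algebraic multiplicity is 4.

rank(A - 6I) = 1, so the eigenspace has dimension 4 - 1 = 3: the geometric multiplicity is 3.

Since 3 < 4, A is not diagonalizable.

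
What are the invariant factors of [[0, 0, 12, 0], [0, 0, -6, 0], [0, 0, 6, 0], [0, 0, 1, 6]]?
x, x(x - 6)^2

The Jordan structure of A has elementary divisors x, x, (x - 6)^2. Arranging the block sizes at each eigenvalue in decreasing order and taking row products gives the invariant factors.

Invariant factors (smallest first, each dividing the next): x, x(x - 6)^2.

Check: the last factor x(x - 6)^2 is the minimal polynomial, and the product x^2(x - 6)^2 is the characteristic polynomial.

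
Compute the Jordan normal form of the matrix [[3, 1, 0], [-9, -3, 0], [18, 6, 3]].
The characteristic polynomial is det(xI - A) = x^2(x - 3), so the eigenvalues are 0 (algebraic multiplicity 2), 3 (algebraic multiplicity 1).

For λ = 0: rank(A) = 2, rank(A^2) = 1. The eigenspace has dimension 3 - 2 = 1, so there is 1 Jordan block; the rank sequence gives block sizes [2].

For λ = 3: algebraic multiplicity 1 gives one 1×1 block.

Assembling the blocks gives the Jordan form J above.

J = [[0, 1, 0], [0, 0, 0], [0, 0, 3]]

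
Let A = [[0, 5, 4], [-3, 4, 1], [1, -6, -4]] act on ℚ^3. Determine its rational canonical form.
The invariant factors of A (the non-unit diagonal entries of the Smith normal form of xI - A over ℚ[x]) are x^3 + x - 1, each dividing the next. The characteristic polynomial is their product, x^3 + x - 1.

The rational canonical form is the block-diagonal matrix of companion matrices C(f_i):
R = [[0, 0, 1], [1, 0, -1], [0, 1, 0]].

Note the characteristic polynomial does not split into linear factors over ℚ, so A has no Jordan form over ℚ; the rational canonical form exists over any field.

R = [[0, 0, 1], [1, 0, -1], [0, 1, 0]]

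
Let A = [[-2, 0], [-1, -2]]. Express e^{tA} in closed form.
A has Jordan form J = [[-2, 1], [0, -2]] with A = PJP^{-1}, so e^{tA} = P e^{tJ} P^{-1}.

For a Jordan block J_k(λ), e^{tJ_k(λ)} = e^{λt} · (I + tN + t^2 N^2/2! + ... + t^{k-1} N^{k-1}/(k-1)!) where N is the nilpotent superdiagonal part.

Assembling the blocks and conjugating back gives the entries of e^{tA} as shown above.

e^{tA} = [[e^{-2*t}, 0], [-t*e^{-2*t}, e^{-2*t}]]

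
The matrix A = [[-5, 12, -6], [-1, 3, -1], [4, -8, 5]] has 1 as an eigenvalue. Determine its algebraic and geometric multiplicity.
The characteristic polynomial is (x - 1)^3, so the factor x - 1 appears with exponent 3: the algebraic multiplicity is 3.

rank(A - I) = 1, so the eigenspace has dimension 3 - 1 = 2: the geometric multiplicity is 2.

Since 2 < 3, A is not diagonalizable.

algebraic multiplicity 3, geometric multiplicity 2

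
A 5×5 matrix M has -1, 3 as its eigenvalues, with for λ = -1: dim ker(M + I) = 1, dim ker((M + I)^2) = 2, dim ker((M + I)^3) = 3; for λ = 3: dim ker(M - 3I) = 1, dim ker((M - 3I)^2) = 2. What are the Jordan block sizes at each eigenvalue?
λ = -1: successive nullity increments [1, 1, 1] count blocks of size ≥ k; block sizes are [3].
λ = 3: successive nullity increments [1, 1] count blocks of size ≥ k; block sizes are [2].

Jordan blocks: (-1, 3), (3, 2)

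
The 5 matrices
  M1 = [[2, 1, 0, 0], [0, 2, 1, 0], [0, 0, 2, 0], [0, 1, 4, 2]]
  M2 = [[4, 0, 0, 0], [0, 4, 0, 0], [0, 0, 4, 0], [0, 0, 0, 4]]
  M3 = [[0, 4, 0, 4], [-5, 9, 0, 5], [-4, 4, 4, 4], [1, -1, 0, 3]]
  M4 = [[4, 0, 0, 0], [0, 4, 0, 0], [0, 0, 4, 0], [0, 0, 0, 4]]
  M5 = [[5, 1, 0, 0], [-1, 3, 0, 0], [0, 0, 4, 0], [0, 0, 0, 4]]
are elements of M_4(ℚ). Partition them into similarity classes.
Characteristic polynomials: χ_{M1} = (x - 2)^4, χ_{M2} = (x - 4)^4, χ_{M3} = (x - 4)^4, χ_{M4} = (x - 4)^4, χ_{M5} = (x - 4)^4.

{M1}: invariant factors x - 2, (x - 2)^3.

{M2, M4}: invariant factors x - 4, x - 4, x - 4, x - 4.

{M3, M5}: invariant factors x - 4, x - 4, (x - 4)^2.

Matrices are similar if and only if their invariant-factor lists agree; the partition into similarity classes is {M1}, {M2, M4}, {M3, M5}.

3 classes: {M1}, {M2, M4}, {M3, M5}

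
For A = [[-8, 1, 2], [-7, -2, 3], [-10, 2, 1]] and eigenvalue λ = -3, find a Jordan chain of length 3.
We seek v_1 ∈ ker((A + 3I)^3) \ ker((A + 3I)^2), then set v_{i+1} = (A + 3I) v_i.

One such chain is v_1 = [[-1, -1, -1]]^T, v_2 = [[2, 3, 4]]^T, v_3 = [[1, 1, 2]]^T. Check: (A + 3I) v_3 = [[0, 0, 0]]^T = 0.

v_1 = [[-1, -1, -1]]^T, v_2 = [[2, 3, 4]]^T, v_3 = [[1, 1, 2]]^T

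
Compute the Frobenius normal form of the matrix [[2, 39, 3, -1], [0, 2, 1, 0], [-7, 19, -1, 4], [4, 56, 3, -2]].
The invariant factors of A (the non-unit diagonal entries of the Smith normal form of xI - A over ℚ[x]) are (x - 2)^2(x - 1)(x + 4), each dividing the next. The characteristic polynomial is their product, (x - 2)^2(x - 1)(x + 4).

The rational canonical form is the block-diagonal matrix of companion matrices C(f_i):
R = [[0, 0, 0, 16], [1, 0, 0, -28], [0, 1, 0, 12], [0, 0, 1, 1]].

R = [[0, 0, 0, 16], [1, 0, 0, -28], [0, 1, 0, 12], [0, 0, 1, 1]]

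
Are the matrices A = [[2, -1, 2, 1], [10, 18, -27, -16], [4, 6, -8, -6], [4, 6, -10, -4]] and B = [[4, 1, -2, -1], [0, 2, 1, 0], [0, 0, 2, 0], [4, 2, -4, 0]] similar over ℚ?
Two matrices over a field are similar if and only if they have the same invariant factors.

Both A and B have characteristic polynomial (x - 2)^4 and minimal polynomial (x - 2)^3. Computing further, both have invariant factors x - 2, (x - 2)^3. Hence A and B are similar.

Yes.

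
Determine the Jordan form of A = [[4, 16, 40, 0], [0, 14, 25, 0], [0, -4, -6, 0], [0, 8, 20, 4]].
The characteristic polynomial is det(xI - A) = (x - 4)^4, so the eigenvalues are 4 (algebraic multiplicity 4).

For λ = 4: rank(A - 4I) = 1, rank((A - 4I)^2) = 0. The eigenspace has dimension 4 - 1 = 3, so there are 3 Jordan blocks; the rank sequence gives block sizes [2, 1, 1].

Assembling the blocks gives the Jordan form J above.

J = [[4, 1, 0, 0], [0, 4, 0, 0], [0, 0, 4, 0], [0, 0, 0, 4]]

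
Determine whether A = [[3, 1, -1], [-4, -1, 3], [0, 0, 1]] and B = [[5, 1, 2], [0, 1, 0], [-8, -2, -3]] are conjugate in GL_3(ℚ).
Both have characteristic polynomial (x - 1)^3, but the minimal polynomial of A is (x - 1)^3 while the minimal polynomial of B is (x - 1)^2. The minimal polynomial is a similarity invariant, so A and B are not similar.

No.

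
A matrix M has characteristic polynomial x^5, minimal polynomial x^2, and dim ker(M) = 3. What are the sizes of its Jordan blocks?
Jordan blocks: (0, 2), (0, 2), (0, 1)

λ = 0: algebraic multiplicity 5 (exponent in χ_M), largest block size 2 (exponent in m_M), 3 blocks (geometric multiplicity). These force block sizes [2, 2, 1].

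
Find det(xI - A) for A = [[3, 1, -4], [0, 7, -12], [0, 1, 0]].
χ_A(x) = (x - 4)(x - 3)^2

xI - A = [[x - 3, -1, 4], [0, x - 7, 12], [0, -1, x]].

Expanding det(xI - A) along the first row:
det(xI - A) = + (x - 3)·det([[x - 7, 12], [-1, x]]) - (-1)·det([[0, 12], [0, x]]) + (4)·det([[0, x - 7], [0, -1]]).

Evaluating gives χ_A(x) = x^3 - 10x^2 + 33x - 36 = (x - 4)(x - 3)^2.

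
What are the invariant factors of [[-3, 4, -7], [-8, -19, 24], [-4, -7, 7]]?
The Jordan structure of A has elementary divisors (x + 5)^3. Arranging the block sizes at each eigenvalue in decreasing order and taking row products gives the invariant factors.

Invariant factors (smallest first, each dividing the next): (x + 5)^3.

Check: the last factor (x + 5)^3 is the minimal polynomial, and the product (x + 5)^3 is the characteristic polynomial.

(x + 5)^3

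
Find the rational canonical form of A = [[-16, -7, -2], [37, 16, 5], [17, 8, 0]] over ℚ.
The invariant factors of A (the non-unit diagonal entries of the Smith normal form of xI - A over ℚ[x]) are x^3 - 3x + 3, each dividing the next. The characteristic polynomial is their product, x^3 - 3x + 3.

The rational canonical form is the block-diagonal matrix of companion matrices C(f_i):
R = [[0, 0, -3], [1, 0, 3], [0, 1, 0]].

Note the characteristic polynomial does not split into linear factors over ℚ, so A has no Jordan form over ℚ; the rational canonical form exists over any field.

R = [[0, 0, -3], [1, 0, 3], [0, 1, 0]]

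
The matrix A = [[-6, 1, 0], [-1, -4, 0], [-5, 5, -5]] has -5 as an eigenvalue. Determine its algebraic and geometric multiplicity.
The characteristic polynomial is (x + 5)^3, so the factor x + 5 appears with exponent 3: the algebraic multiplicity is 3.

rank(A + 5I) = 1, so the eigenspace has dimension 3 - 1 = 2: the geometric multiplicity is 2.

Since 2 < 3, A is not diagonalizable.

algebraic multiplicity 3, geometric multiplicity 2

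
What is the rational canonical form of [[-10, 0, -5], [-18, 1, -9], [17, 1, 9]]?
R = [[0, 0, -5], [1, 0, -3], [0, 1, 0]]

The invariant factors of A (the non-unit diagonal entries of the Smith normal form of xI - A over ℚ[x]) are x^3 + 3x + 5, each dividing the next. The characteristic polynomial is their product, x^3 + 3x + 5.

The rational canonical form is the block-diagonal matrix of companion matrices C(f_i):
R = [[0, 0, -5], [1, 0, -3], [0, 1, 0]].

Note the characteristic polynomial does not split into linear factors over ℚ, so A has no Jordan form over ℚ; the rational canonical form exists over any field.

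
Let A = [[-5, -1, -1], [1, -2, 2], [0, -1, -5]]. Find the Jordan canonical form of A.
The characteristic polynomial is det(xI - A) = (x + 4)^3, so the eigenvalues are -4 (algebraic multiplicity 3).

For λ = -4: rank(A + 4I) = 2, rank((A + 4I)^2) = 1, rank((A + 4I)^3) = 0. The eigenspace has dimension 3 - 2 = 1, so there is 1 Jordan block; the rank sequence gives block sizes [3].

Assembling the blocks gives the Jordan form J above.

J = [[-4, 1, 0], [0, -4, 1], [0, 0, -4]]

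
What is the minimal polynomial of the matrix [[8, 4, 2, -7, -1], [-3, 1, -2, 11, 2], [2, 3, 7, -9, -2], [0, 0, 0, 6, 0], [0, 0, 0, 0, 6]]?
m_A(x) = (x - 6)^2(x - 5)^2

The characteristic polynomial factors as (x - 6)^3(x - 5)^2. The minimal polynomial is ∏(x - λ)^{k_λ} where k_λ is the size of the largest Jordan block at λ.

For λ = 5: rank(A - 5I) = 4, and the largest Jordan block has size 2 (the smallest k with rank((A - 5I)^k) = rank((A - 5I)^(k+1))).
For λ = 6: rank(A - 6I) = 3, and the largest Jordan block has size 2 (the smallest k with rank((A - 6I)^k) = rank((A - 6I)^(k+1))).

So m_A(x) = (x - 6)^2(x - 5)^2.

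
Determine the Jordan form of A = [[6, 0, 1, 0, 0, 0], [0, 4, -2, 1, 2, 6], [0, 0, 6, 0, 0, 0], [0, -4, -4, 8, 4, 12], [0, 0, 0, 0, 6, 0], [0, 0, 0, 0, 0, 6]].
The characteristic polynomial is det(xI - A) = (x - 6)^6, so the eigenvalues are 6 (algebraic multiplicity 6).

For λ = 6: rank(A - 6I) = 2, rank((A - 6I)^2) = 0. The eigenspace has dimension 6 - 2 = 4, so there are 4 Jordan blocks; the rank sequence gives block sizes [2, 2, 1, 1].

Assembling the blocks gives the Jordan form J above.

J = [[6, 1, 0, 0, 0, 0], [0, 6, 0, 0, 0, 0], [0, 0, 6, 1, 0, 0], [0, 0, 0, 6, 0, 0], [0, 0, 0, 0, 6, 0], [0, 0, 0, 0, 0, 6]]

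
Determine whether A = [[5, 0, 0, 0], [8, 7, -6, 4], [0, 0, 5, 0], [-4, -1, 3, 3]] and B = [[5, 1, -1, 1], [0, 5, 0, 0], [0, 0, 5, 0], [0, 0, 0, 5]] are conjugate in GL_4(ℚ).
Two matrices over a field are similar if and only if they have the same invariant factors.

Both A and B have characteristic polynomial (x - 5)^4 and minimal polynomial (x - 5)^2. Computing further, both have invariant factors x - 5, x - 5, (x - 5)^2. Hence A and B are similar.

Yes.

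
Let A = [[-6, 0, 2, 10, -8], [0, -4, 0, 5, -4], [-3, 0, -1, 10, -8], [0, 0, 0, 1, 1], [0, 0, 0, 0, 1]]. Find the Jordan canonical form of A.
J = [[-4, 0, 0, 0, 0], [0, -4, 0, 0, 0], [0, 0, -3, 0, 0], [0, 0, 0, 1, 1], [0, 0, 0, 0, 1]]

The characteristic polynomial is det(xI - A) = (x - 1)^2(x + 3)(x + 4)^2, so the eigenvalues are -4 (algebraic multiplicity 2), -3 (algebraic multiplicity 1), 1 (algebraic multiplicity 2).

For λ = -4: rank(A + 4I) = 3. The eigenspace has dimension 5 - 3 = 2, so there are 2 Jordan blocks; the rank sequence gives block sizes [1, 1].

For λ = -3: algebraic multiplicity 1 gives one 1×1 block.

For λ = 1: rank(A - I) = 4, rank((A - I)^2) = 3. The eigenspace has dimension 5 - 4 = 1, so there is 1 Jordan block; the rank sequence gives block sizes [2].

Assembling the blocks gives the Jordan form J above.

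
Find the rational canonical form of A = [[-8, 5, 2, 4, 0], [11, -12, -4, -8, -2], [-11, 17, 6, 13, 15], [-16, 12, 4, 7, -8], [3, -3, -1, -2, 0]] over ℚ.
R = [[0, 1, 0, 0, 0], [1, -2, 0, 0, 0], [0, 0, 0, 0, 3], [0, 0, 1, 0, -5], [0, 0, 0, 1, -5]]

The invariant factors of A (the non-unit diagonal entries of the Smith normal form of xI - A over ℚ[x]) are x^2 + 2x - 1, (x + 3)(x^2 + 2x - 1), each dividing the next. The characteristic polynomial is their product, (x + 3)(x^2 + 2x - 1)^2.

The rational canonical form is the block-diagonal matrix of companion matrices C(f_i):
R = [[0, 1, 0, 0, 0], [1, -2, 0, 0, 0], [0, 0, 0, 0, 3], [0, 0, 1, 0, -5], [0, 0, 0, 1, -5]].

Note the characteristic polynomial does not split into linear factors over ℚ, so A has no Jordan form over ℚ; the rational canonical form exists over any field.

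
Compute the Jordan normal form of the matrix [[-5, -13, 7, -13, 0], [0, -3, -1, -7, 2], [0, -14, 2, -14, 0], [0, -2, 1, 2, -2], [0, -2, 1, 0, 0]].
J = [[-5, 1, 0, 0, 0], [0, -5, 0, 0, 0], [0, 0, 2, 1, 0], [0, 0, 0, 2, 0], [0, 0, 0, 0, 2]]

The characteristic polynomial is det(xI - A) = (x - 2)^3(x + 5)^2, so the eigenvalues are -5 (algebraic multiplicity 2), 2 (algebraic multiplicity 3).

For λ = -5: rank(A + 5I) = 4, rank((A + 5I)^2) = 3. The eigenspace has dimension 5 - 4 = 1, so there is 1 Jordan block; the rank sequence gives block sizes [2].

For λ = 2: rank(A - 2I) = 3, rank((A - 2I)^2) = 2. The eigenspace has dimension 5 - 3 = 2, so there are 2 Jordan blocks; the rank sequence gives block sizes [2, 1].

Assembling the blocks gives the Jordan form J above.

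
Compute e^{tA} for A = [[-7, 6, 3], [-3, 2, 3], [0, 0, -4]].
e^{tA} = [[(2 - e^{3*t})*e^{-4*t}, 2*e^{-t} - 2*e^{-4*t}, (e^{3*t} - 1)*e^{-4*t}], [(1 - e^{3*t})*e^{-4*t}, 2*e^{-t} - e^{-4*t}, (e^{3*t} - 1)*e^{-4*t}], [0, 0, e^{-4*t}]]

A has Jordan form J = [[-4, 0, 0], [0, -4, 0], [0, 0, -1]] with A = PJP^{-1}, so e^{tA} = P e^{tJ} P^{-1}.

For a Jordan block J_k(λ), e^{tJ_k(λ)} = e^{λt} · (I + tN + t^2 N^2/2! + ... + t^{k-1} N^{k-1}/(k-1)!) where N is the nilpotent superdiagonal part.

Assembling the blocks and conjugating back gives the entries of e^{tA} as shown above.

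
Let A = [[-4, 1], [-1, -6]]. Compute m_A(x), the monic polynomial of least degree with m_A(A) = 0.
m_A(x) = (x + 5)^2

The characteristic polynomial factors as (x + 5)^2. The minimal polynomial is ∏(x - λ)^{k_λ} where k_λ is the size of the largest Jordan block at λ.

For λ = -5: rank(A + 5I) = 1, and the largest Jordan block has size 2 (the smallest k with rank((A + 5I)^k) = rank((A + 5I)^(k+1))).

So m_A(x) = (x + 5)^2.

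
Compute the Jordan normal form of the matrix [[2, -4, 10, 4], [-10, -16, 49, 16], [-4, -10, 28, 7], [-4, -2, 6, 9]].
J = [[5, 0, 0, 0], [0, 6, 1, 0], [0, 0, 6, 0], [0, 0, 0, 6]]

The characteristic polynomial is det(xI - A) = (x - 6)^3(x - 5), so the eigenvalues are 5 (algebraic multiplicity 1), 6 (algebraic multiplicity 3).

For λ = 5: algebraic multiplicity 1 gives one 1×1 block.

For λ = 6: rank(A - 6I) = 2, rank((A - 6I)^2) = 1. The eigenspace has dimension 4 - 2 = 2, so there are 2 Jordan blocks; the rank sequence gives block sizes [2, 1].

Assembling the blocks gives the Jordan form J above.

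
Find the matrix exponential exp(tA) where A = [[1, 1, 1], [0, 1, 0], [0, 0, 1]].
A has Jordan form J = [[1, 1, 0], [0, 1, 0], [0, 0, 1]] with A = PJP^{-1}, so e^{tA} = P e^{tJ} P^{-1}.

For a Jordan block J_k(λ), e^{tJ_k(λ)} = e^{λt} · (I + tN + t^2 N^2/2! + ... + t^{k-1} N^{k-1}/(k-1)!) where N is the nilpotent superdiagonal part.

Assembling the blocks and conjugating back gives the entries of e^{tA} as shown above.

e^{tA} = [[e^{t}, t*e^{t}, t*e^{t}], [0, e^{t}, 0], [0, 0, e^{t}]]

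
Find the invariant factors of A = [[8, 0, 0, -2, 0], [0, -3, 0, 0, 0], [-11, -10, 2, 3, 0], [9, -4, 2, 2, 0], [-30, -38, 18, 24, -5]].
(x - 4)^3(x + 3)(x + 5)

The Jordan structure of A has elementary divisors (x + 5), (x + 3), (x - 4)^3. Arranging the block sizes at each eigenvalue in decreasing order and taking row products gives the invariant factors.

Invariant factors (smallest first, each dividing the next): (x - 4)^3(x + 3)(x + 5).

Check: the last factor (x - 4)^3(x + 3)(x + 5) is the minimal polynomial, and the product (x - 4)^3(x + 3)(x + 5) is the characteristic polynomial.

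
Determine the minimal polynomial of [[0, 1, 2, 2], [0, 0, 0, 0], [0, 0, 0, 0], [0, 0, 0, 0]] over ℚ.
m_A(x) = x^2

The characteristic polynomial factors as x^4. The minimal polynomial is ∏(x - λ)^{k_λ} where k_λ is the size of the largest Jordan block at λ.

For λ = 0: rank(A) = 1, and the largest Jordan block has size 2 (the smallest k with rank(A^k) = rank(A^(k+1))).

So m_A(x) = x^2.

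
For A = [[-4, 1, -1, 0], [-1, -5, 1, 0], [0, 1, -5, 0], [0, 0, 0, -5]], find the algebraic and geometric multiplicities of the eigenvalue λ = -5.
algebraic multiplicity 3, geometric multiplicity 2

The characteristic polynomial is (x + 4)(x + 5)^3, so the factor x + 5 appears with exponent 3: the algebraic multiplicity is 3.

rank(A + 5I) = 2, so the eigenspace has dimension 4 - 2 = 2: the geometric multiplicity is 2.

Since 2 < 3, A is not diagonalizable.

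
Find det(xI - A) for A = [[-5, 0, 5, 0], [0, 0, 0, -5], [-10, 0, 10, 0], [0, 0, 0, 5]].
χ_A(x) = x^2(x - 5)^2

xI - A = [[x + 5, 0, -5, 0], [0, x, 0, 5], [10, 0, x - 10, 0], [0, 0, 0, x - 5]].

Expanding det(xI - A) along the first row:
det(xI - A) = + (x + 5)·det([[x, 0, 5], [0, x - 10, 0], [0, 0, x - 5]]) - (0)·det([[0, 0, 5], [10, x - 10, 0], [0, 0, x - 5]]) + (-5)·det([[0, x, 5], [10, 0, 0], [0, 0, x - 5]]) - (0)·det([[0, x, 0], [10, 0, x - 10], [0, 0, 0]]).

Evaluating gives χ_A(x) = x^4 - 10x^3 + 25x^2 = x^2(x - 5)^2.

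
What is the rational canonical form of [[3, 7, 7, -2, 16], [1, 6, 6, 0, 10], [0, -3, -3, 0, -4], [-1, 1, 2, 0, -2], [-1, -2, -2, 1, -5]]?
R = [[0, 0, 0, 0, 0], [1, 0, 0, 0, 4], [0, 1, 0, 0, -4], [0, 0, 1, 0, 0], [0, 0, 0, 1, 1]]

The invariant factors of A (the non-unit diagonal entries of the Smith normal form of xI - A over ℚ[x]) are x(x - 1)(x^3 + 4), each dividing the next. The characteristic polynomial is their product, x(x - 1)(x^3 + 4).

The rational canonical form is the block-diagonal matrix of companion matrices C(f_i):
R = [[0, 0, 0, 0, 0], [1, 0, 0, 0, 4], [0, 1, 0, 0, -4], [0, 0, 1, 0, 0], [0, 0, 0, 1, 1]].

Note the characteristic polynomial does not split into linear factors over ℚ, so A has no Jordan form over ℚ; the rational canonical form exists over any field.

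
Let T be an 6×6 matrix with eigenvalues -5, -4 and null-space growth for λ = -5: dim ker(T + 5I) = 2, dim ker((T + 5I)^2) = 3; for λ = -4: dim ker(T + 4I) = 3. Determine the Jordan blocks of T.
λ = -5: successive nullity increments [2, 1] count blocks of size ≥ k; block sizes are [2, 1].
λ = -4: successive nullity increments [3] count blocks of size ≥ k; block sizes are [1, 1, 1].

Jordan blocks: (-5, 2), (-5, 1), (-4, 1), (-4, 1), (-4, 1)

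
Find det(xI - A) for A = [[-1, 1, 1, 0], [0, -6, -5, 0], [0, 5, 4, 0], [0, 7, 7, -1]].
xI - A = [[x + 1, -1, -1, 0], [0, x + 6, 5, 0], [0, -5, x - 4, 0], [0, -7, -7, x + 1]].

Expanding det(xI - A) along the first row:
det(xI - A) = + (x + 1)·det([[x + 6, 5, 0], [-5, x - 4, 0], [-7, -7, x + 1]]) - (-1)·det([[0, 5, 0], [0, x - 4, 0], [0, -7, x + 1]]) + (-1)·det([[0, x + 6, 0], [0, -5, 0], [0, -7, x + 1]]) - (0)·det([[0, x + 6, 5], [0, -5, x - 4], [0, -7, -7]]).

Evaluating gives χ_A(x) = x^4 + 4x^3 + 6x^2 + 4x + 1 = (x + 1)^4.

χ_A(x) = (x + 1)^4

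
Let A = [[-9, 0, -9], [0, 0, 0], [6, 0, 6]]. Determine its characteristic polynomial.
xI - A = [[x + 9, 0, 9], [0, x, 0], [-6, 0, x - 6]].

Expanding det(xI - A) along the first row:
det(xI - A) = + (x + 9)·det([[x, 0], [0, x - 6]]) - (0)·det([[0, 0], [-6, x - 6]]) + (9)·det([[0, x], [-6, 0]]).

Evaluating gives χ_A(x) = x^3 + 3x^2 = x^2(x + 3).

χ_A(x) = x^2(x + 3)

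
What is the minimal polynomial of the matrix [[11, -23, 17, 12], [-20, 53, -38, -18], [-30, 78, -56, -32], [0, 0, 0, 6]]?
The characteristic polynomial factors as (x - 6)^2(x - 1)^2. The minimal polynomial is ∏(x - λ)^{k_λ} where k_λ is the size of the largest Jordan block at λ.

For λ = 1: rank(A - I) = 3, and the largest Jordan block has size 2 (the smallest k with rank((A - I)^k) = rank((A - I)^(k+1))).
For λ = 6: rank(A - 6I) = 2, and the largest Jordan block has size 1 (the smallest k with rank((A - 6I)^k) = rank((A - 6I)^(k+1))).

So m_A(x) = (x - 6)(x - 1)^2.

m_A(x) = (x - 6)(x - 1)^2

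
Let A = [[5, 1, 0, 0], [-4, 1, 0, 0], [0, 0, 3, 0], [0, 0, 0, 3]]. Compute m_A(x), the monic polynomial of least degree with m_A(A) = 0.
The characteristic polynomial factors as (x - 3)^4. The minimal polynomial is ∏(x - λ)^{k_λ} where k_λ is the size of the largest Jordan block at λ.

For λ = 3: rank(A - 3I) = 1, and the largest Jordan block has size 2 (the smallest k with rank((A - 3I)^k) = rank((A - 3I)^(k+1))).

So m_A(x) = (x - 3)^2.

m_A(x) = (x - 3)^2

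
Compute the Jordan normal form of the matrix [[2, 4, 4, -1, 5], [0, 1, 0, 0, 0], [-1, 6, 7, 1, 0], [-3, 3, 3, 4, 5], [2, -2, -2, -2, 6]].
J = [[1, 0, 0, 0, 0], [0, 1, 0, 0, 0], [0, 0, 6, 1, 0], [0, 0, 0, 6, 0], [0, 0, 0, 0, 6]]

The characteristic polynomial is det(xI - A) = (x - 6)^3(x - 1)^2, so the eigenvalues are 1 (algebraic multiplicity 2), 6 (algebraic multiplicity 3).

For λ = 1: rank(A - I) = 3. The eigenspace has dimension 5 - 3 = 2, so there are 2 Jordan blocks; the rank sequence gives block sizes [1, 1].

For λ = 6: rank(A - 6I) = 3, rank((A - 6I)^2) = 2. The eigenspace has dimension 5 - 3 = 2, so there are 2 Jordan blocks; the rank sequence gives block sizes [2, 1].

Assembling the blocks gives the Jordan form J above.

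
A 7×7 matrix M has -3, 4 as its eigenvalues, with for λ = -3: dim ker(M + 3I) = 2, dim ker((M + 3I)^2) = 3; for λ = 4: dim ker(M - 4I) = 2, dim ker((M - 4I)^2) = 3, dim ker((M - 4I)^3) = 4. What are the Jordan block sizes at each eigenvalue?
Jordan blocks: (-3, 2), (-3, 1), (4, 3), (4, 1)

λ = -3: successive nullity increments [2, 1] count blocks of size ≥ k; block sizes are [2, 1].
λ = 4: successive nullity increments [2, 1, 1] count blocks of size ≥ k; block sizes are [3, 1].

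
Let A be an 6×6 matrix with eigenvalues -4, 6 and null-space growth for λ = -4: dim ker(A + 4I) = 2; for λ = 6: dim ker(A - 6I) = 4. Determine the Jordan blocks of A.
Jordan blocks: (-4, 1), (-4, 1), (6, 1), (6, 1), (6, 1), (6, 1)

λ = -4: successive nullity increments [2] count blocks of size ≥ k; block sizes are [1, 1].
λ = 6: successive nullity increments [4] count blocks of size ≥ k; block sizes are [1, 1, 1, 1].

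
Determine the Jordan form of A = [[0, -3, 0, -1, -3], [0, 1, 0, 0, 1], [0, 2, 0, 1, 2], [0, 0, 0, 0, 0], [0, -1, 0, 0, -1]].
The characteristic polynomial is det(xI - A) = x^5, so the eigenvalues are 0 (algebraic multiplicity 5).

For λ = 0: rank(A) = 2, rank(A^2) = 0. The eigenspace has dimension 5 - 2 = 3, so there are 3 Jordan blocks; the rank sequence gives block sizes [2, 2, 1].

Assembling the blocks gives the Jordan form J above.

J = [[0, 1, 0, 0, 0], [0, 0, 0, 0, 0], [0, 0, 0, 1, 0], [0, 0, 0, 0, 0], [0, 0, 0, 0, 0]]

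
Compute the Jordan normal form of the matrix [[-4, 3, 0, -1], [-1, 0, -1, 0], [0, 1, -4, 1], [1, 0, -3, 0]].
J = [[-2, 1, 0, 0], [0, -2, 0, 0], [0, 0, -2, 1], [0, 0, 0, -2]]

The characteristic polynomial is det(xI - A) = (x + 2)^4, so the eigenvalues are -2 (algebraic multiplicity 4).

For λ = -2: rank(A + 2I) = 2, rank((A + 2I)^2) = 0. The eigenspace has dimension 4 - 2 = 2, so there are 2 Jordan blocks; the rank sequence gives block sizes [2, 2].

Assembling the blocks gives the Jordan form J above.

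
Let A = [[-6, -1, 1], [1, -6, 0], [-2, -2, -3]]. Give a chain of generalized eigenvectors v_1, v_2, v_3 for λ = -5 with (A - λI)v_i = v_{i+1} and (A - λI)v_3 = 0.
We seek v_1 ∈ ker((A + 5I)^3) \ ker((A + 5I)^2), then set v_{i+1} = (A + 5I) v_i.

One such chain is v_1 = [[-1, -2, -3]]^T, v_2 = [[0, 1, 0]]^T, v_3 = [[-1, -1, -2]]^T. Check: (A + 5I) v_3 = [[0, 0, 0]]^T = 0.

v_1 = [[-1, -2, -3]]^T, v_2 = [[0, 1, 0]]^T, v_3 = [[-1, -1, -2]]^T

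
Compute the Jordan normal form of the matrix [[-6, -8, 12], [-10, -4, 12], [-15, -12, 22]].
J = [[4, 1, 0], [0, 4, 0], [0, 0, 4]]

The characteristic polynomial is det(xI - A) = (x - 4)^3, so the eigenvalues are 4 (algebraic multiplicity 3).

For λ = 4: rank(A - 4I) = 1, rank((A - 4I)^2) = 0. The eigenspace has dimension 3 - 1 = 2, so there are 2 Jordan blocks; the rank sequence gives block sizes [2, 1].

Assembling the blocks gives the Jordan form J above.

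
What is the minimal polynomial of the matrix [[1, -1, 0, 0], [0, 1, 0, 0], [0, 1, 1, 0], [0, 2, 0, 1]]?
m_A(x) = (x - 1)^2

The characteristic polynomial factors as (x - 1)^4. The minimal polynomial is ∏(x - λ)^{k_λ} where k_λ is the size of the largest Jordan block at λ.

For λ = 1: rank(A - I) = 1, and the largest Jordan block has size 2 (the smallest k with rank((A - I)^k) = rank((A - I)^(k+1))).

So m_A(x) = (x - 1)^2.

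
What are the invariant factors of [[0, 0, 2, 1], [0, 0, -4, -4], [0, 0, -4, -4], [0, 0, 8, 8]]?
x, x^2(x - 4)

The Jordan structure of A has elementary divisors x^2, x, (x - 4). Arranging the block sizes at each eigenvalue in decreasing order and taking row products gives the invariant factors.

Invariant factors (smallest first, each dividing the next): x, x^2(x - 4).

Check: the last factor x^2(x - 4) is the minimal polynomial, and the product x^3(x - 4) is the characteristic polynomial.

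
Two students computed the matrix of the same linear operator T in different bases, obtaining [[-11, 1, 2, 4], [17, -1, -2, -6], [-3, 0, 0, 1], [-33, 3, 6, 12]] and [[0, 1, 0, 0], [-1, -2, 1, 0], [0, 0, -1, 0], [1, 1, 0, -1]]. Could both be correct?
No.

trace(A) = 0 but trace(B) = -4. The trace is a similarity invariant, so A and B are not similar.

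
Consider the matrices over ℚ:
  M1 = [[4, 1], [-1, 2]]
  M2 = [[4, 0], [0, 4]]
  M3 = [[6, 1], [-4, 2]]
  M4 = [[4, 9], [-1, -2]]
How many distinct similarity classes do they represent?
4 classes: {M1}, {M2}, {M3}, {M4}

Characteristic polynomials: χ_{M1} = (x - 3)^2, χ_{M2} = (x - 4)^2, χ_{M3} = (x - 4)^2, χ_{M4} = (x - 1)^2.

{M1}: invariant factors (x - 3)^2.

{M2}: invariant factors x - 4, x - 4.

{M3}: invariant factors (x - 4)^2.

{M4}: invariant factors (x - 1)^2.

Matrices are similar if and only if their invariant-factor lists agree; the partition into similarity classes is {M1}, {M2}, {M3}, {M4}.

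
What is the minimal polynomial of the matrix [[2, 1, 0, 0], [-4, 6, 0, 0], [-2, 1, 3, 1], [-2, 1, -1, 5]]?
The characteristic polynomial factors as (x - 4)^4. The minimal polynomial is ∏(x - λ)^{k_λ} where k_λ is the size of the largest Jordan block at λ.

For λ = 4: rank(A - 4I) = 2, and the largest Jordan block has size 2 (the smallest k with rank((A - 4I)^k) = rank((A - 4I)^(k+1))).

So m_A(x) = (x - 4)^2.

m_A(x) = (x - 4)^2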